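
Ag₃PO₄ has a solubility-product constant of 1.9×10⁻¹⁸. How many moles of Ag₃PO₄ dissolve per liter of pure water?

1.6×10⁻⁵ M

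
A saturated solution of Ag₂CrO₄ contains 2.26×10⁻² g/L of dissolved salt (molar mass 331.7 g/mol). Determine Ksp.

s = (2.26×10⁻² g L⁻¹)/(331.7 g mol⁻¹) = 6.8134×10⁻⁵ M
Ag₂CrO₄(s) ⇌ 2 Ag⁺(aq) + CrO₄²⁻(aq)
If s mol/L of Ag₂CrO₄ dissolves, [Ag⁺] = 2s and [CrO₄²⁻] = s.
Ksp = [Ag⁺]^2[CrO₄²⁻] = (2s)^2 · s = 4s^3
Ksp = 4 × (6.8134×10⁻⁵)^3 = 1.27×10⁻¹²

Ksp = 1.27×10⁻¹²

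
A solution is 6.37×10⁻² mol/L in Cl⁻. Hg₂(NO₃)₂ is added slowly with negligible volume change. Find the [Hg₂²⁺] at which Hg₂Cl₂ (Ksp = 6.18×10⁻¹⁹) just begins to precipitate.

A salt starts to precipitate once the ion product Q reaches its Ksp.
Hg₂Cl₂(s) ⇌ Hg₂²⁺(aq) + 2 Cl⁻(aq)
Ksp = [Hg₂²⁺][Cl⁻]^2 = [Hg₂²⁺](6.37×10⁻²)^2
[Hg₂²⁺] = 6.18×10⁻¹⁹ / (6.37×10⁻²)^2 = 1.52×10⁻¹⁶
[Hg₂²⁺] = 1.52×10⁻¹⁶ mol/L

1.52×10⁻¹⁶ M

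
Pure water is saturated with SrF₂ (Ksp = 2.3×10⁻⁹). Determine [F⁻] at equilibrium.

SrF₂(s) ⇌ Sr²⁺(aq) + 2 F⁻(aq)
For each mole of SrF₂ that dissolves per liter, [Sr²⁺] = s and [F⁻] = 2s; let s denote this solubility.
Ksp = [Sr²⁺][F⁻]^2 = s · (2s)^2 = 4s^3 = 2.3×10⁻⁹
s = 8.3×10⁻⁴ mol/L
[F⁻] = 2s = 1.7×10⁻³ mol/L

1.7×10⁻³ M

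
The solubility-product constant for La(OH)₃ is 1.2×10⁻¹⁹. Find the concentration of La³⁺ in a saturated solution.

8.2×10⁻⁶ M

La(OH)₃(s) ⇌ La³⁺(aq) + 3 OH⁻(aq)
If s mol/L of La(OH)₃ dissolves, [La³⁺] = s and [OH⁻] = 3s.
Ksp = [La³⁺][OH⁻]^3 = s · (3s)^3 = 27s^4 = 1.2×10⁻¹⁹
s = 8.2×10⁻⁶ mol L⁻¹
[La³⁺] = s = 8.2×10⁻⁶ mol L⁻¹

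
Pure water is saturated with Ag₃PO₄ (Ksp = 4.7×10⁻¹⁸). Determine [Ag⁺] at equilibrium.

6.1×10⁻⁵ M

Ag₃PO₄(s) ⇌ 3 Ag⁺(aq) + PO₄³⁻(aq)
If s mol/L of Ag₃PO₄ dissolves, [Ag⁺] = 3s and [PO₄³⁻] = s.
Ksp = [Ag⁺]^3[PO₄³⁻] = (3s)^3 · s = 27s^4 = 4.7×10⁻¹⁸
s = 2.0×10⁻⁵ mol L⁻¹
[Ag⁺] = 3s = 6.1×10⁻⁵ mol L⁻¹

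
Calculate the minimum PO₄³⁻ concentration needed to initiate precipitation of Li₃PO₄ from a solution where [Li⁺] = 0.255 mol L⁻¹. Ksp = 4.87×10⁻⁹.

A salt starts to precipitate once the ion product Q reaches its Ksp.
Li₃PO₄(s) ⇌ 3 Li⁺(aq) + PO₄³⁻(aq)
Ksp = [Li⁺]^3[PO₄³⁻] = [PO₄³⁻](0.255)^3
[PO₄³⁻] = 4.87×10⁻⁹ / (0.255)^3 = 2.94×10⁻⁷
[PO₄³⁻] = 2.94×10⁻⁷ mol L⁻¹

2.94×10⁻⁷ M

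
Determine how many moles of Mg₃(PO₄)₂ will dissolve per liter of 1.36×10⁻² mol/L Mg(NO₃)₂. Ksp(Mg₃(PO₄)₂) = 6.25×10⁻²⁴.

Mg₃(PO₄)₂(s) ⇌ 3 Mg²⁺(aq) + 2 PO₄³⁻(aq)
With Mg²⁺ already at 1.36×10⁻² mol/L and s small, take [Mg²⁺] ≈ 1.36×10⁻² mol/L and [PO₄³⁻] = 2s.
Ksp = [Mg²⁺]^3[PO₄³⁻]^2 = (1.36×10⁻²)^3(2s)^2
(2s)^2 = 6.25×10⁻²⁴ / (1.36×10⁻²)^3 = 2.48×10⁻¹⁸
s = 7.88×10⁻¹⁰ mol/L

7.88×10⁻¹⁰ M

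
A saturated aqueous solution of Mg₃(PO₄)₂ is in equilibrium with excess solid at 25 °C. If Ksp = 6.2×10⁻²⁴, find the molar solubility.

8.9×10⁻⁶ M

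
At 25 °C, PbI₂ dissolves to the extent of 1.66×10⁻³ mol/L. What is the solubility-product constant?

PbI₂(s) ⇌ Pb²⁺(aq) + 2 I⁻(aq)
If s mol/L of PbI₂ dissolves, [Pb²⁺] = s and [I⁻] = 2s.
Ksp = [Pb²⁺][I⁻]^2 = s · (2s)^2 = 4s^3
Ksp = 4 × (1.66×10⁻³)^3 = 1.83×10⁻⁸

Ksp = 1.83×10⁻⁸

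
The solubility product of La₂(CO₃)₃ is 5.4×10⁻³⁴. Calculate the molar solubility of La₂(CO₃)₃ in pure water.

8.7×10⁻⁸ M

La₂(CO₃)₃(s) ⇌ 2 La³⁺(aq) + 3 CO₃²⁻(aq)
With molar solubility s: [La³⁺] = 2s, [CO₃²⁻] = 3s.
Ksp = [La³⁺]^2[CO₃²⁻]^3 = (2s)^2 · (3s)^3 = 108s^5
108s^5 = 5.4×10⁻³⁴  ⇒  s^5 = 5.0×10⁻³⁶
Taking the 5th root, s = 8.7×10⁻⁸ mol L⁻¹.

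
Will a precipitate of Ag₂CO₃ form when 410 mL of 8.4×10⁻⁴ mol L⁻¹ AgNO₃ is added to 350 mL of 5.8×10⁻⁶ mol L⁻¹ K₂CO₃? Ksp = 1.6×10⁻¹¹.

The combined volume is 760 mL.
[Ag⁺] = (8.4×10⁻⁴)(410)/760 = 4.5×10⁻⁴ mol L⁻¹
[CO₃²⁻] = (5.8×10⁻⁶)(350)/760 = 2.7×10⁻⁶ mol L⁻¹
Q = [Ag⁺]^2[CO₃²⁻] = 5.5×10⁻¹³
Q = 5.5×10⁻¹³ < Ksp = 1.6×10⁻¹¹, so the solution is unsaturated and no precipitate forms.

No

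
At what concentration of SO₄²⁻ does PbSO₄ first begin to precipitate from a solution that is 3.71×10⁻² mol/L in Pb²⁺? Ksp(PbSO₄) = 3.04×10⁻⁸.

8.19×10⁻⁷ M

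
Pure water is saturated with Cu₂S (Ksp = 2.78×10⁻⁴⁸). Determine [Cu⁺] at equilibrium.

1.77×10⁻¹⁶ M

Cu₂S(s) ⇌ 2 Cu⁺(aq) + S²⁻(aq)
Let s be the molar solubility. Then [Cu⁺] = 2s and [S²⁻] = s.
Ksp = [Cu⁺]^2[S²⁻] = (2s)^2 · s = 4s^3 = 2.78×10⁻⁴⁸
s = 8.86×10⁻¹⁷ mol/L
[Cu⁺] = 2s = 1.77×10⁻¹⁶ mol/L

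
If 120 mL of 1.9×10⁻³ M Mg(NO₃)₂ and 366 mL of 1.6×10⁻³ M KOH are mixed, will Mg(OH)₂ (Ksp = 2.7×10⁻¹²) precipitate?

Total volume after mixing = 120 + 366 = 486 mL.
[Mg²⁺] = (1.9×10⁻³)(120)/486 = 4.7×10⁻⁴ M
[OH⁻] = (1.6×10⁻³)(366)/486 = 1.2×10⁻³ M
Q = [Mg²⁺][OH⁻]^2 = 6.8×10⁻¹⁰
Because Q > Ksp (6.8×10⁻¹⁰ vs 2.7×10⁻¹²), a precipitate of Mg(OH)₂ forms.

Yes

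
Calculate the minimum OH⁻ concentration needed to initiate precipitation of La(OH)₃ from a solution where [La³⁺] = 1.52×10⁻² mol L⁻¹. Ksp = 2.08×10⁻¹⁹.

A salt starts to precipitate once the ion product Q reaches its Ksp.
La(OH)₃(s) ⇌ La³⁺(aq) + 3 OH⁻(aq)
Ksp = [La³⁺][OH⁻]^3 = [OH⁻]^3(1.52×10⁻²)
[OH⁻]^3 = 2.08×10⁻¹⁹ / (1.52×10⁻²) = 1.37×10⁻¹⁷
[OH⁻] = 2.39×10⁻⁶ mol L⁻¹

2.39×10⁻⁶ M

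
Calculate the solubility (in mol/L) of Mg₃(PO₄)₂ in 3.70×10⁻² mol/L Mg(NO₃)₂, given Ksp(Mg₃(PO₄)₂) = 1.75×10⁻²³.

2.94×10⁻¹⁰ M

Mg₃(PO₄)₂(s) ⇌ 3 Mg²⁺(aq) + 2 PO₄³⁻(aq)
With Mg²⁺ already at 3.70×10⁻² mol/L and s small, take [Mg²⁺] ≈ 3.70×10⁻² mol/L and [PO₄³⁻] = 2s.
Ksp = [Mg²⁺]^3[PO₄³⁻]^2 = (3.70×10⁻²)^3(2s)^2
(2s)^2 = 1.75×10⁻²³ / (3.70×10⁻²)^3 = 3.45×10⁻¹⁹
s = 2.94×10⁻¹⁰ mol/L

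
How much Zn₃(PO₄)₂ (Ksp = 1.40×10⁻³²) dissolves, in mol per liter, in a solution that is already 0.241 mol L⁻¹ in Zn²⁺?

5.00×10⁻¹⁶ M

Zn₃(PO₄)₂(s) ⇌ 3 Zn²⁺(aq) + 2 PO₄³⁻(aq)
Zn²⁺ is already present at 0.241 mol L⁻¹. If s mol/L of Zn₃(PO₄)₂ dissolves, [PO₄³⁻] = 2s while [Zn²⁺] ≈ 0.241 mol L⁻¹.
Ksp = [Zn²⁺]^3[PO₄³⁻]^2 = (0.241)^3(2s)^2
(2s)^2 = 1.40×10⁻³² / (0.241)^3 = 1.00×10⁻³⁰
s = 5.00×10⁻¹⁶ mol L⁻¹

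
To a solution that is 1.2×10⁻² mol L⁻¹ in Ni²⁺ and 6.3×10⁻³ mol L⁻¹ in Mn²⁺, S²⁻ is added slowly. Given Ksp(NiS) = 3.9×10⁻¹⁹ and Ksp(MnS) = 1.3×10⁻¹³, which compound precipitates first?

Precipitation of each salt begins when its ion product equals Ksp.
For NiS: [S²⁻] = (Ksp/[Ni²⁺]) = 3.3×10⁻¹⁷ mol L⁻¹
For MnS: [S²⁻] = (Ksp/[Mn²⁺]) = 2.1×10⁻¹¹ mol L⁻¹
The smaller threshold [S²⁻] is reached first, so NiS precipitates first.

NiS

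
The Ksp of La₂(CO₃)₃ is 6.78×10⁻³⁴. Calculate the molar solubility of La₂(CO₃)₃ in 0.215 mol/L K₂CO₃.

La₂(CO₃)₃(s) ⇌ 2 La³⁺(aq) + 3 CO₃²⁻(aq)
With CO₃²⁻ already at 0.215 mol/L and s small, take [CO₃²⁻] ≈ 0.215 mol/L and [La³⁺] = 2s.
Ksp = [La³⁺]^2[CO₃²⁻]^3 = (2s)^2(0.215)^3
(2s)^2 = 6.78×10⁻³⁴ / (0.215)^3 = 6.82×10⁻³²
s = 1.31×10⁻¹⁶ mol/L

1.31×10⁻¹⁶ M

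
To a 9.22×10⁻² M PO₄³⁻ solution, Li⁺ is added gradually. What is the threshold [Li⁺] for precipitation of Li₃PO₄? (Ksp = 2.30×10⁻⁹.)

2.92×10⁻³ M

A salt starts to precipitate once the ion product Q reaches its Ksp.
Li₃PO₄(s) ⇌ 3 Li⁺(aq) + PO₄³⁻(aq)
Ksp = [Li⁺]^3[PO₄³⁻] = [Li⁺]^3(9.22×10⁻²)
[Li⁺]^3 = 2.30×10⁻⁹ / (9.22×10⁻²) = 2.49×10⁻⁸
[Li⁺] = 2.92×10⁻³ M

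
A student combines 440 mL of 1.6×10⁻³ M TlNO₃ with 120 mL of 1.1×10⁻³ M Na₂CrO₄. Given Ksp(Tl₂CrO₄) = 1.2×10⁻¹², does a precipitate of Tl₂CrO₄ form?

Yes

The combined volume is 560 mL.
[Tl⁺] = (1.6×10⁻³)(440)/560 = 1.3×10⁻³ M
[CrO₄²⁻] = (1.1×10⁻³)(120)/560 = 2.4×10⁻⁴ M
Q = [Tl⁺]^2[CrO₄²⁻] = 3.7×10⁻¹⁰
Because Q > Ksp (3.7×10⁻¹⁰ vs 1.2×10⁻¹²), a precipitate of Tl₂CrO₄ forms.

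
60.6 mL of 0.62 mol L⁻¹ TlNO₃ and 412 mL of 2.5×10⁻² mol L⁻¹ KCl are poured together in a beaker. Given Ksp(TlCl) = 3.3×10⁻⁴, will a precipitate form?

Yes

Total volume after mixing = 60.6 + 412 = 472.6 mL.
[Tl⁺] = (0.62)(60.6)/472.6 = 8.0×10⁻² mol L⁻¹
[Cl⁻] = (2.5×10⁻²)(412)/472.6 = 2.2×10⁻² mol L⁻¹
Q = [Tl⁺][Cl⁻] = 1.7×10⁻³
Because Q > Ksp (1.7×10⁻³ vs 3.3×10⁻⁴), a precipitate of TlCl forms.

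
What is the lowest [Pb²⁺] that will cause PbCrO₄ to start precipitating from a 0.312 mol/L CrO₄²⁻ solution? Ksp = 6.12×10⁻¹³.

1.96×10⁻¹² M

A salt starts to precipitate once the ion product Q reaches its Ksp.
PbCrO₄(s) ⇌ Pb²⁺(aq) + CrO₄²⁻(aq)
Ksp = [Pb²⁺][CrO₄²⁻] = [Pb²⁺](0.312)
[Pb²⁺] = 6.12×10⁻¹³ / (0.312) = 1.96×10⁻¹²
[Pb²⁺] = 1.96×10⁻¹² mol/L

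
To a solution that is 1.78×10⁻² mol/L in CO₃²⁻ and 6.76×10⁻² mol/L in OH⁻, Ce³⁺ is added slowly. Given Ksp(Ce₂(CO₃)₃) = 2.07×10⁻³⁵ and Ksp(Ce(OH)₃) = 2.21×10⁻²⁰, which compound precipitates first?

Ce(OH)₃

Each salt precipitates once Q = Ksp for that salt.
For Ce₂(CO₃)₃: [Ce³⁺] = (Ksp/[CO₃²⁻]^3)^(1/2) = 1.92×10⁻¹⁵ mol/L
For Ce(OH)₃: [Ce³⁺] = (Ksp/[OH⁻]^3) = 7.15×10⁻¹⁷ mol/L
Ce(OH)₃ requires the lower [Ce³⁺], so it precipitates first.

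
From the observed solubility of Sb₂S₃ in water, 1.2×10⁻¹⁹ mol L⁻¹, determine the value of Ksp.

Sb₂S₃(s) ⇌ 2 Sb³⁺(aq) + 3 S²⁻(aq)
Let s be the molar solubility. Then [Sb³⁺] = 2s and [S²⁻] = 3s.
Ksp = [Sb³⁺]^2[S²⁻]^3 = (2s)^2 · (3s)^3 = 108s^5
Ksp = 108 × (1.2×10⁻¹⁹)^5 = 2.7×10⁻⁹³

Ksp = 2.7×10⁻⁹³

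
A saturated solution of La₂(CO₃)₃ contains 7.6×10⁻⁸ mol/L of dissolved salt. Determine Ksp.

Ksp = 2.7×10⁻³⁴

La₂(CO₃)₃(s) ⇌ 2 La³⁺(aq) + 3 CO₃²⁻(aq)
Call the molar solubility s, so that [La³⁺] = 2s and [CO₃²⁻] = 3s.
Ksp = [La³⁺]^2[CO₃²⁻]^3 = (2s)^2 · (3s)^3 = 108s^5
Ksp = 108 × (7.6×10⁻⁸)^5 = 2.7×10⁻³⁴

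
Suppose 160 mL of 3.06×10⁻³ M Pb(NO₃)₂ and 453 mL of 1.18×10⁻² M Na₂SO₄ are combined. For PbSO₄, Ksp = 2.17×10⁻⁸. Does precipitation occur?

The combined volume is 613 mL.
[Pb²⁺] = (3.06×10⁻³)(160)/613 = 7.99×10⁻⁴ M
[SO₄²⁻] = (1.18×10⁻²)(453)/613 = 8.72×10⁻³ M
Q = [Pb²⁺][SO₄²⁻] = 6.96×10⁻⁶
Q = 6.96×10⁻⁶ > Ksp = 2.17×10⁻⁸, so the solution is supersaturated and PbSO₄ precipitates.

Yes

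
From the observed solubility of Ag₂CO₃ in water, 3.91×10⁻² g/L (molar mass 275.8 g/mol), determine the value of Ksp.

Molar solubility s = (3.91×10⁻² g/L) / (275.8 g/mol) = 1.4177×10⁻⁴ mol/L
Ag₂CO₃(s) ⇌ 2 Ag⁺(aq) + CO₃²⁻(aq)
If s mol/L of Ag₂CO₃ dissolves, [Ag⁺] = 2s and [CO₃²⁻] = s.
Ksp = [Ag⁺]^2[CO₃²⁻] = (2s)^2 · s = 4s^3
Ksp = 4 × (1.4177×10⁻⁴)^3 = 1.14×10⁻¹¹

Ksp = 1.14×10⁻¹¹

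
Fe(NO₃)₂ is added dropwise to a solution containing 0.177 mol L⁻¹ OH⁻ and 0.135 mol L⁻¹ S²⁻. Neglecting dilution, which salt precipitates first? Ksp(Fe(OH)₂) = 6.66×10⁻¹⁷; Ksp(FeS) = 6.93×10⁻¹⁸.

FeS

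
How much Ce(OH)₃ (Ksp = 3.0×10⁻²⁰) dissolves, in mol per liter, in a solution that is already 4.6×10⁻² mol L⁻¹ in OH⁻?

3.1×10⁻¹⁶ M

Ce(OH)₃(s) ⇌ Ce³⁺(aq) + 3 OH⁻(aq)
With OH⁻ already at 4.6×10⁻² mol L⁻¹ and s small, take [OH⁻] ≈ 4.6×10⁻² mol L⁻¹ and [Ce³⁺] = s.
Ksp = [Ce³⁺][OH⁻]^3 = s(4.6×10⁻²)^3
s = 3.0×10⁻²⁰ / (4.6×10⁻²)^3 = 3.1×10⁻¹⁶
s = 3.1×10⁻¹⁶ mol L⁻¹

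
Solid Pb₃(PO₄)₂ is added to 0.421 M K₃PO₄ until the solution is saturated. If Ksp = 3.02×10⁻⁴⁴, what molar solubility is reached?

1.85×10⁻¹⁵ M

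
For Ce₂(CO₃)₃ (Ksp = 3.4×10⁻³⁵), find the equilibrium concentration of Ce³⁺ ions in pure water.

Ce₂(CO₃)₃(s) ⇌ 2 Ce³⁺(aq) + 3 CO₃²⁻(aq)
For each mole of Ce₂(CO₃)₃ that dissolves per liter, [Ce³⁺] = 2s and [CO₃²⁻] = 3s; let s denote this solubility.
Ksp = [Ce³⁺]^2[CO₃²⁻]^3 = (2s)^2 · (3s)^3 = 108s^5 = 3.4×10⁻³⁵
s = 5.0×10⁻⁸ mol/L
[Ce³⁺] = 2s = 1.0×10⁻⁷ mol/L

1.0×10⁻⁷ M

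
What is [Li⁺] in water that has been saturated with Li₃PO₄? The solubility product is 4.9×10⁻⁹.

1.1×10⁻² M

Li₃PO₄(s) ⇌ 3 Li⁺(aq) + PO₄³⁻(aq)
If s mol/L of Li₃PO₄ dissolves, [Li⁺] = 3s and [PO₄³⁻] = s.
Ksp = [Li⁺]^3[PO₄³⁻] = (3s)^3 · s = 27s^4 = 4.9×10⁻⁹
s = 3.7×10⁻³ M
[Li⁺] = 3s = 1.1×10⁻² M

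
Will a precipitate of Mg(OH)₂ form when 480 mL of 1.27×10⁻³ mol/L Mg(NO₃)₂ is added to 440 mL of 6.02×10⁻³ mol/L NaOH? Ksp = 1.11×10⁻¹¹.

Total volume after mixing = 480 + 440 = 920 mL.
[Mg²⁺] = (1.27×10⁻³)(480)/920 = 6.63×10⁻⁴ mol/L
[OH⁻] = (6.02×10⁻³)(440)/920 = 2.88×10⁻³ mol/L
Q = [Mg²⁺][OH⁻]^2 = 5.49×10⁻⁹
Since Q (5.49×10⁻⁹) exceeds Ksp (1.11×10⁻¹¹), Mg(OH)₂ will precipitate.

Yes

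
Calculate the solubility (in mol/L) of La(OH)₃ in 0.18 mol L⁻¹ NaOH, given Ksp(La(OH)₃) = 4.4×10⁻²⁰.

7.5×10⁻¹⁸ M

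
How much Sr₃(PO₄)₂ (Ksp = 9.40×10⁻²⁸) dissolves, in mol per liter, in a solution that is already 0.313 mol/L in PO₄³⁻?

Sr₃(PO₄)₂(s) ⇌ 3 Sr²⁺(aq) + 2 PO₄³⁻(aq)
The solution already contains PO₄³⁻ at 0.313 mol/L. Let s be the molar solubility of Sr₃(PO₄)₂.
[PO₄³⁻] ≈ 0.313 mol/L (common ion dominates); [Sr²⁺] = 3s.
Ksp = [Sr²⁺]^3[PO₄³⁻]^2 = (3s)^3(0.313)^2
(3s)^3 = 9.40×10⁻²⁸ / (0.313)^2 = 9.59×10⁻²⁷
s = 7.08×10⁻¹⁰ mol/L

7.08×10⁻¹⁰ M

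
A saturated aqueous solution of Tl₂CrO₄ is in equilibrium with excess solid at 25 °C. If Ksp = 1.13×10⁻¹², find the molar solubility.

6.56×10⁻⁵ M

Tl₂CrO₄(s) ⇌ 2 Tl⁺(aq) + CrO₄²⁻(aq)
Let s be the molar solubility. Then [Tl⁺] = 2s and [CrO₄²⁻] = s.
Ksp = [Tl⁺]^2[CrO₄²⁻] = (2s)^2 · s = 4s^3
4s^3 = 1.13×10⁻¹²  ⇒  s^3 = 2.83×10⁻¹³
s = (2.83×10⁻¹³)^(1/3) = 6.56×10⁻⁵ mol/L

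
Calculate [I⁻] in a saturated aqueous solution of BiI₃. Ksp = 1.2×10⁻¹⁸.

4.4×10⁻⁵ M

BiI₃(s) ⇌ Bi³⁺(aq) + 3 I⁻(aq)
Let s be the molar solubility. Then [Bi³⁺] = s and [I⁻] = 3s.
Ksp = [Bi³⁺][I⁻]^3 = s · (3s)^3 = 27s^4 = 1.2×10⁻¹⁸
s = 1.5×10⁻⁵ M
[I⁻] = 3s = 4.4×10⁻⁵ M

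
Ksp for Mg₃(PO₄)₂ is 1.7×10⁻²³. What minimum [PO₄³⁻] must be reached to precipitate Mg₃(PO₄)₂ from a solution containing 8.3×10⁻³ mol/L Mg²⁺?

5.5×10⁻⁹ M

A salt starts to precipitate once the ion product Q reaches its Ksp.
Mg₃(PO₄)₂(s) ⇌ 3 Mg²⁺(aq) + 2 PO₄³⁻(aq)
Ksp = [Mg²⁺]^3[PO₄³⁻]^2 = [PO₄³⁻]^2(8.3×10⁻³)^3
[PO₄³⁻]^2 = 1.7×10⁻²³ / (8.3×10⁻³)^3 = 3.0×10⁻¹⁷
[PO₄³⁻] = 5.5×10⁻⁹ mol/L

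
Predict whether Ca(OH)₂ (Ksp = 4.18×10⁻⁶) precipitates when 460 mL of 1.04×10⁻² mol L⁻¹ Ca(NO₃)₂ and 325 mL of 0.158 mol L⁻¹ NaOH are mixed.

Yes

The combined volume is 785 mL.
[Ca²⁺] = (1.04×10⁻²)(460)/785 = 6.09×10⁻³ mol L⁻¹
[OH⁻] = (0.158)(325)/785 = 6.54×10⁻² mol L⁻¹
Q = [Ca²⁺][OH⁻]^2 = 2.61×10⁻⁵
Since Q (2.61×10⁻⁵) exceeds Ksp (4.18×10⁻⁶), Ca(OH)₂ will precipitate.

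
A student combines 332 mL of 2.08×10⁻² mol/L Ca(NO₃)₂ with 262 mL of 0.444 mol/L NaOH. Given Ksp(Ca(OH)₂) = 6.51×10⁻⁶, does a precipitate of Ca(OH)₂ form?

Total volume after mixing = 332 + 262 = 594 mL.
[Ca²⁺] = (2.08×10⁻²)(332)/594 = 1.16×10⁻² mol/L
[OH⁻] = (0.444)(262)/594 = 0.196 mol/L
Q = [Ca²⁺][OH⁻]^2 = 4.46×10⁻⁴
Since Q (4.46×10⁻⁴) exceeds Ksp (6.51×10⁻⁶), Ca(OH)₂ will precipitate.

Yes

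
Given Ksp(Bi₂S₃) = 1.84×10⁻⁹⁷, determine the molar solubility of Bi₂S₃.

1.76×10⁻²⁰ M

Bi₂S₃(s) ⇌ 2 Bi³⁺(aq) + 3 S²⁻(aq)
If s mol/L of Bi₂S₃ dissolves, [Bi³⁺] = 2s and [S²⁻] = 3s.
Ksp = [Bi³⁺]^2[S²⁻]^3 = (2s)^2 · (3s)^3 = 108s^5
108s^5 = 1.84×10⁻⁹⁷  ⇒  s^5 = 1.70×10⁻⁹⁹
s = (1.70×10⁻⁹⁹)^(1/5) = 1.76×10⁻²⁰ mol L⁻¹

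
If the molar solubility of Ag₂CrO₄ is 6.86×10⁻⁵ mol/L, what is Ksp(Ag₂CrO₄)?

Ag₂CrO₄(s) ⇌ 2 Ag⁺(aq) + CrO₄²⁻(aq)
Let s be the molar solubility. Then [Ag⁺] = 2s and [CrO₄²⁻] = s.
Ksp = [Ag⁺]^2[CrO₄²⁻] = (2s)^2 · s = 4s^3
Ksp = 4 × (6.86×10⁻⁵)^3 = 1.29×10⁻¹²

Ksp = 1.29×10⁻¹²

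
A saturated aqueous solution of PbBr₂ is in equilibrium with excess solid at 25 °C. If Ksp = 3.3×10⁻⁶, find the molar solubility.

9.4×10⁻³ M

PbBr₂(s) ⇌ Pb²⁺(aq) + 2 Br⁻(aq)
For each mole of PbBr₂ that dissolves per liter, [Pb²⁺] = s and [Br⁻] = 2s; let s denote this solubility.
Ksp = [Pb²⁺][Br⁻]^2 = s · (2s)^2 = 4s^3
4s^3 = 3.3×10⁻⁶  ⇒  s^3 = 8.3×10⁻⁷
s = (8.3×10⁻⁷)^(1/3) = 9.4×10⁻³ mol/L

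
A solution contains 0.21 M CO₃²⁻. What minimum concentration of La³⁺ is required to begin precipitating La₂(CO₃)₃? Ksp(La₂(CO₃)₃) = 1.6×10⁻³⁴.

The threshold for precipitation is Q = Ksp.
La₂(CO₃)₃(s) ⇌ 2 La³⁺(aq) + 3 CO₃²⁻(aq)
Ksp = [La³⁺]^2[CO₃²⁻]^3 = [La³⁺]^2(0.21)^3
[La³⁺]^2 = 1.6×10⁻³⁴ / (0.21)^3 = 1.7×10⁻³²
[La³⁺] = 1.3×10⁻¹⁶ M

1.3×10⁻¹⁶ M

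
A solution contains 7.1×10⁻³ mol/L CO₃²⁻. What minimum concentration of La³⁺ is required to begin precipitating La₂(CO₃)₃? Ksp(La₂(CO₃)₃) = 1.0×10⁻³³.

Precipitation of each salt begins when its ion product equals Ksp.
La₂(CO₃)₃(s) ⇌ 2 La³⁺(aq) + 3 CO₃²⁻(aq)
Ksp = [La³⁺]^2[CO₃²⁻]^3 = [La³⁺]^2(7.1×10⁻³)^3
[La³⁺]^2 = 1.0×10⁻³³ / (7.1×10⁻³)^3 = 2.8×10⁻²⁷
[La³⁺] = 5.3×10⁻¹⁴ mol/L

5.3×10⁻¹⁴ M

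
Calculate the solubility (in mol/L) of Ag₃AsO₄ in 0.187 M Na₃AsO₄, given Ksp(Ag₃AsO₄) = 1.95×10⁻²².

Ag₃AsO₄(s) ⇌ 3 Ag⁺(aq) + AsO₄³⁻(aq)
With AsO₄³⁻ already at 0.187 M and s small, take [AsO₄³⁻] ≈ 0.187 M and [Ag⁺] = 3s.
Ksp = [Ag⁺]^3[AsO₄³⁻] = (3s)^3(0.187)
(3s)^3 = 1.95×10⁻²² / (0.187) = 1.04×10⁻²¹
s = 3.38×10⁻⁸ M

3.38×10⁻⁸ M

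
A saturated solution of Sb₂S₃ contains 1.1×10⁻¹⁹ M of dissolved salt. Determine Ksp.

Ksp = 1.7×10⁻⁹³

Sb₂S₃(s) ⇌ 2 Sb³⁺(aq) + 3 S²⁻(aq)
If s mol/L of Sb₂S₃ dissolves, [Sb³⁺] = 2s and [S²⁻] = 3s.
Ksp = [Sb³⁺]^2[S²⁻]^3 = (2s)^2 · (3s)^3 = 108s^5
Ksp = 108 × (1.1×10⁻¹⁹)^5 = 1.7×10⁻⁹³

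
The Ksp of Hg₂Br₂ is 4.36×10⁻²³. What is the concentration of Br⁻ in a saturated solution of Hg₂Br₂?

Hg₂Br₂(s) ⇌ Hg₂²⁺(aq) + 2 Br⁻(aq)
Call the molar solubility s, so that [Hg₂²⁺] = s and [Br⁻] = 2s.
Ksp = [Hg₂²⁺][Br⁻]^2 = s · (2s)^2 = 4s^3 = 4.36×10⁻²³
s = 2.22×10⁻⁸ M
[Br⁻] = 2s = 4.43×10⁻⁸ M

4.43×10⁻⁸ M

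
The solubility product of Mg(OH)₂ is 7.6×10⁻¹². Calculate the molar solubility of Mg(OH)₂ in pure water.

1.2×10⁻⁴ M

Mg(OH)₂(s) ⇌ Mg²⁺(aq) + 2 OH⁻(aq)
For each mole of Mg(OH)₂ that dissolves per liter, [Mg²⁺] = s and [OH⁻] = 2s; let s denote this solubility.
Ksp = [Mg²⁺][OH⁻]^2 = s · (2s)^2 = 4s^3
4s^3 = 7.6×10⁻¹²  ⇒  s^3 = 1.9×10⁻¹²
s = 1.2×10⁻⁴ M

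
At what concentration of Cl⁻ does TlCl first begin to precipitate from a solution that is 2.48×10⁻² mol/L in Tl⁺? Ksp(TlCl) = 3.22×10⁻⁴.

Precipitation begins when Q = Ksp.
TlCl(s) ⇌ Tl⁺(aq) + Cl⁻(aq)
Ksp = [Tl⁺][Cl⁻] = [Cl⁻](2.48×10⁻²)
[Cl⁻] = 3.22×10⁻⁴ / (2.48×10⁻²) = 1.30×10⁻²
[Cl⁻] = 1.30×10⁻² mol/L

1.30×10⁻² M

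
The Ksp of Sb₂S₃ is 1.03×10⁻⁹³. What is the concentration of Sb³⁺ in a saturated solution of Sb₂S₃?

Sb₂S₃(s) ⇌ 2 Sb³⁺(aq) + 3 S²⁻(aq)
Call the molar solubility s, so that [Sb³⁺] = 2s and [S²⁻] = 3s.
Ksp = [Sb³⁺]^2[S²⁻]^3 = (2s)^2 · (3s)^3 = 108s^5 = 1.03×10⁻⁹³
s = 9.91×10⁻²⁰ mol L⁻¹
[Sb³⁺] = 2s = 1.98×10⁻¹⁹ mol L⁻¹

1.98×10⁻¹⁹ M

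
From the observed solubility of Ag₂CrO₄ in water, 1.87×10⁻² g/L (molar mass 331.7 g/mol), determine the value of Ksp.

Ksp = 7.17×10⁻¹³

Molar solubility s = (1.87×10⁻² g/L) / (331.7 g/mol) = 5.6376×10⁻⁵ mol/L
Ag₂CrO₄(s) ⇌ 2 Ag⁺(aq) + CrO₄²⁻(aq)
For each mole of Ag₂CrO₄ that dissolves per liter, [Ag⁺] = 2s and [CrO₄²⁻] = s; let s denote this solubility.
Ksp = [Ag⁺]^2[CrO₄²⁻] = (2s)^2 · s = 4s^3
Ksp = 4 × (5.6376×10⁻⁵)^3 = 7.17×10⁻¹³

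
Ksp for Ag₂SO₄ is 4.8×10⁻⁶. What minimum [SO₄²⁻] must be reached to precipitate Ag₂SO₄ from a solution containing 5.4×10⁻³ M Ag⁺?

A salt starts to precipitate once the ion product Q reaches its Ksp.
Ag₂SO₄(s) ⇌ 2 Ag⁺(aq) + SO₄²⁻(aq)
Ksp = [Ag⁺]^2[SO₄²⁻] = [SO₄²⁻](5.4×10⁻³)^2
[SO₄²⁻] = 4.8×10⁻⁶ / (5.4×10⁻³)^2 = 0.16
[SO₄²⁻] = 0.16 M

0.16 M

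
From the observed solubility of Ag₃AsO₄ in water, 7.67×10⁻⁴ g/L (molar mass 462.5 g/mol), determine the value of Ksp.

Ksp = 2.04×10⁻²²

Convert to molarity: s = 7.67×10⁻⁴ / 462.5 = 1.6584×10⁻⁶ mol/L
Ag₃AsO₄(s) ⇌ 3 Ag⁺(aq) + AsO₄³⁻(aq)
Call the molar solubility s, so that [Ag⁺] = 3s and [AsO₄³⁻] = s.
Ksp = [Ag⁺]^3[AsO₄³⁻] = (3s)^3 · s = 27s^4
Ksp = 27 × (1.6584×10⁻⁶)^4 = 2.04×10⁻²²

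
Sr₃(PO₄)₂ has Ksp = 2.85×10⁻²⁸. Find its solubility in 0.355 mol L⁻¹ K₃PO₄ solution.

Sr₃(PO₄)₂(s) ⇌ 3 Sr²⁺(aq) + 2 PO₄³⁻(aq)
With PO₄³⁻ already at 0.355 mol L⁻¹ and s small, take [PO₄³⁻] ≈ 0.355 mol L⁻¹ and [Sr²⁺] = 3s.
Ksp = [Sr²⁺]^3[PO₄³⁻]^2 = (3s)^3(0.355)^2
(3s)^3 = 2.85×10⁻²⁸ / (0.355)^2 = 2.26×10⁻²⁷
s = 4.38×10⁻¹⁰ mol L⁻¹

4.38×10⁻¹⁰ M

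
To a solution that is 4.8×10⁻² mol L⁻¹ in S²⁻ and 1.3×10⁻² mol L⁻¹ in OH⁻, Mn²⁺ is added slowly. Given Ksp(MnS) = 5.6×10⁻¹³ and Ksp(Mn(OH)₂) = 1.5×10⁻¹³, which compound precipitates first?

MnS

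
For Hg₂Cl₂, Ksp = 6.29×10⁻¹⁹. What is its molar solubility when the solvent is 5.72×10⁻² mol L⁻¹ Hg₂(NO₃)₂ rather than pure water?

1.66×10⁻⁹ M

Hg₂Cl₂(s) ⇌ Hg₂²⁺(aq) + 2 Cl⁻(aq)
Let s be the solubility of Hg₂Cl₂ here. The common ion gives [Hg₂²⁺] ≈ 5.72×10⁻² mol L⁻¹, and [Cl⁻] = 2s.
Ksp = [Hg₂²⁺][Cl⁻]^2 = (5.72×10⁻²)(2s)^2
(2s)^2 = 6.29×10⁻¹⁹ / (5.72×10⁻²) = 1.10×10⁻¹⁷
s = 1.66×10⁻⁹ mol L⁻¹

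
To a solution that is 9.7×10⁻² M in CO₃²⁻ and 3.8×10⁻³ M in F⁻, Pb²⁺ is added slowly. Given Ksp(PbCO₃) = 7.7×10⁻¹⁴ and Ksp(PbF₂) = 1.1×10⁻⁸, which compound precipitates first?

Precipitation begins when Q = Ksp.
For PbCO₃: [Pb²⁺] = (Ksp/[CO₃²⁻]) = 7.9×10⁻¹³ M
For PbF₂: [Pb²⁺] = (Ksp/[F⁻]^2) = 7.6×10⁻⁴ M
PbCO₃ requires the lower [Pb²⁺], so it precipitates first.

PbCO₃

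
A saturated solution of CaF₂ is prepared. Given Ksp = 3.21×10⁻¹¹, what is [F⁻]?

CaF₂(s) ⇌ Ca²⁺(aq) + 2 F⁻(aq)
If s mol/L of CaF₂ dissolves, [Ca²⁺] = s and [F⁻] = 2s.
Ksp = [Ca²⁺][F⁻]^2 = s · (2s)^2 = 4s^3 = 3.21×10⁻¹¹
s = 2.00×10⁻⁴ mol L⁻¹
[F⁻] = 2s = 4.00×10⁻⁴ mol L⁻¹

4.00×10⁻⁴ M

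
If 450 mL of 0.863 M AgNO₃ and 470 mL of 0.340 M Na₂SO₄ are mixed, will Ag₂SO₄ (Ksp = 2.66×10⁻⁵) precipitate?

Yes

After mixing, V = 450 mL + 470 mL = 920 mL.
[Ag⁺] = (0.863)(450)/920 = 0.422 M
[SO₄²⁻] = (0.340)(470)/920 = 0.174 M
Q = [Ag⁺]^2[SO₄²⁻] = 3.09×10⁻²
Q = 3.09×10⁻² > Ksp = 2.66×10⁻⁵, so the solution is supersaturated and Ag₂SO₄ precipitates.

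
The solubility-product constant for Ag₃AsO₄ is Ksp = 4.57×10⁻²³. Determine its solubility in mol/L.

Ag₃AsO₄(s) ⇌ 3 Ag⁺(aq) + AsO₄³⁻(aq)
With molar solubility s: [Ag⁺] = 3s, [AsO₄³⁻] = s.
Ksp = [Ag⁺]^3[AsO₄³⁻] = (3s)^3 · s = 27s^4
27s^4 = 4.57×10⁻²³  ⇒  s^4 = 1.69×10⁻²⁴
s = (1.69×10⁻²⁴)^(1/4) = 1.14×10⁻⁶ M

1.14×10⁻⁶ M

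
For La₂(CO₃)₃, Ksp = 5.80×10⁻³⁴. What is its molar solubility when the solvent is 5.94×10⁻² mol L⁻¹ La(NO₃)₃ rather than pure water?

La₂(CO₃)₃(s) ⇌ 2 La³⁺(aq) + 3 CO₃²⁻(aq)
La³⁺ is already present at 5.94×10⁻² mol L⁻¹. If s mol/L of La₂(CO₃)₃ dissolves, [CO₃²⁻] = 3s while [La³⁺] ≈ 5.94×10⁻² mol L⁻¹.
Ksp = [La³⁺]^2[CO₃²⁻]^3 = (5.94×10⁻²)^2(3s)^3
(3s)^3 = 5.80×10⁻³⁴ / (5.94×10⁻²)^2 = 1.64×10⁻³¹
s = 1.83×10⁻¹¹ mol L⁻¹

1.83×10⁻¹¹ M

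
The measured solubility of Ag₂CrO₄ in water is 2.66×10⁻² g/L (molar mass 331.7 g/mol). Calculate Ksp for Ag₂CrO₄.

s = (2.66×10⁻² g L⁻¹)/(331.7 g mol⁻¹) = 8.0193×10⁻⁵ M
Ag₂CrO₄(s) ⇌ 2 Ag⁺(aq) + CrO₄²⁻(aq)
Call the molar solubility s, so that [Ag⁺] = 2s and [CrO₄²⁻] = s.
Ksp = [Ag⁺]^2[CrO₄²⁻] = (2s)^2 · s = 4s^3
Ksp = 4 × (8.0193×10⁻⁵)^3 = 2.06×10⁻¹²

Ksp = 2.06×10⁻¹²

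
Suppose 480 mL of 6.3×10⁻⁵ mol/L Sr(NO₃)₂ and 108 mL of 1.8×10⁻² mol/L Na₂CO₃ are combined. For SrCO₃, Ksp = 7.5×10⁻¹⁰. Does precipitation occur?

After mixing, V = 480 mL + 108 mL = 588 mL.
[Sr²⁺] = (6.3×10⁻⁵)(480)/588 = 5.1×10⁻⁵ mol/L
[CO₃²⁻] = (1.8×10⁻²)(108)/588 = 3.3×10⁻³ mol/L
Q = [Sr²⁺][CO₃²⁻] = 1.7×10⁻⁷
Q = 1.7×10⁻⁷ > Ksp = 7.5×10⁻¹⁰, so the solution is supersaturated and SrCO₃ precipitates.

Yes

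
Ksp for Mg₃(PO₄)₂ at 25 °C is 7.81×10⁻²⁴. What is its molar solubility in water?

9.37×10⁻⁶ M

Mg₃(PO₄)₂(s) ⇌ 3 Mg²⁺(aq) + 2 PO₄³⁻(aq)
For each mole of Mg₃(PO₄)₂ that dissolves per liter, [Mg²⁺] = 3s and [PO₄³⁻] = 2s; let s denote this solubility.
Ksp = [Mg²⁺]^3[PO₄³⁻]^2 = (3s)^3 · (2s)^2 = 108s^5
108s^5 = 7.81×10⁻²⁴  ⇒  s^5 = 7.23×10⁻²⁶
Taking the 5th root, s = 9.37×10⁻⁶ mol L⁻¹.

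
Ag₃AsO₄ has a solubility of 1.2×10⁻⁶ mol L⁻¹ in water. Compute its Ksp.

Ag₃AsO₄(s) ⇌ 3 Ag⁺(aq) + AsO₄³⁻(aq)
With molar solubility s: [Ag⁺] = 3s, [AsO₄³⁻] = s.
Ksp = [Ag⁺]^3[AsO₄³⁻] = (3s)^3 · s = 27s^4
Ksp = 27 × (1.2×10⁻⁶)^4 = 5.6×10⁻²³

Ksp = 5.6×10⁻²³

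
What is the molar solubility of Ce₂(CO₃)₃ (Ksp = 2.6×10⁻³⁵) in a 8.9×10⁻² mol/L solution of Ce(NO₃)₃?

5.0×10⁻¹² M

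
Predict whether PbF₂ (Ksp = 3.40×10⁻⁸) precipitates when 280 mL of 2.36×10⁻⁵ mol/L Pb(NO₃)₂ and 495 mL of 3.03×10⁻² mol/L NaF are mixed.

The combined volume is 775 mL.
[Pb²⁺] = (2.36×10⁻⁵)(280)/775 = 8.53×10⁻⁶ mol/L
[F⁻] = (3.03×10⁻²)(495)/775 = 1.94×10⁻² mol/L
Q = [Pb²⁺][F⁻]^2 = 3.19×10⁻⁹
Q = 3.19×10⁻⁹ < Ksp = 3.40×10⁻⁸, so the solution is unsaturated and no precipitate forms.

No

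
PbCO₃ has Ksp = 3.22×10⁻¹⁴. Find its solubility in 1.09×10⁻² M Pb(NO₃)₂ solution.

2.95×10⁻¹² M

PbCO₃(s) ⇌ Pb²⁺(aq) + CO₃²⁻(aq)
Let s be the solubility of PbCO₃ here. The common ion gives [Pb²⁺] ≈ 1.09×10⁻² M, and [CO₃²⁻] = s.
Ksp = [Pb²⁺][CO₃²⁻] = (1.09×10⁻²)s
s = 3.22×10⁻¹⁴ / (1.09×10⁻²) = 2.95×10⁻¹²
s = 2.95×10⁻¹² M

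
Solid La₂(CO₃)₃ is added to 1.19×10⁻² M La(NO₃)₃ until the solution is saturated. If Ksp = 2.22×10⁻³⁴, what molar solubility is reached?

3.87×10⁻¹¹ M

La₂(CO₃)₃(s) ⇌ 2 La³⁺(aq) + 3 CO₃²⁻(aq)
Let s be the solubility of La₂(CO₃)₃ here. The common ion gives [La³⁺] ≈ 1.19×10⁻² M, and [CO₃²⁻] = 3s.
Ksp = [La³⁺]^2[CO₃²⁻]^3 = (1.19×10⁻²)^2(3s)^3
(3s)^3 = 2.22×10⁻³⁴ / (1.19×10⁻²)^2 = 1.57×10⁻³⁰
s = 3.87×10⁻¹¹ M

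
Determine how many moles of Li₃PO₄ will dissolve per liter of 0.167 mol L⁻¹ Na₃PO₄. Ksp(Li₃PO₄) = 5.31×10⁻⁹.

1.06×10⁻³ M

Li₃PO₄(s) ⇌ 3 Li⁺(aq) + PO₄³⁻(aq)
With PO₄³⁻ already at 0.167 mol L⁻¹ and s small, take [PO₄³⁻] ≈ 0.167 mol L⁻¹ and [Li⁺] = 3s.
Ksp = [Li⁺]^3[PO₄³⁻] = (3s)^3(0.167)
(3s)^3 = 5.31×10⁻⁹ / (0.167) = 3.18×10⁻⁸
s = 1.06×10⁻³ mol L⁻¹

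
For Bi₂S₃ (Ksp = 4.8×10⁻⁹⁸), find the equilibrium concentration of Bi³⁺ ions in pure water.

2.7×10⁻²⁰ M

Bi₂S₃(s) ⇌ 2 Bi³⁺(aq) + 3 S²⁻(aq)
With molar solubility s: [Bi³⁺] = 2s, [S²⁻] = 3s.
Ksp = [Bi³⁺]^2[S²⁻]^3 = (2s)^2 · (3s)^3 = 108s^5 = 4.8×10⁻⁹⁸
s = 1.3×10⁻²⁰ mol L⁻¹
[Bi³⁺] = 2s = 2.7×10⁻²⁰ mol L⁻¹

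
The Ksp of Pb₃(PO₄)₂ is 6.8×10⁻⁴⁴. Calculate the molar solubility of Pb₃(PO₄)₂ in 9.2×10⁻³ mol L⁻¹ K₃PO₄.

3.1×10⁻¹⁴ M

Pb₃(PO₄)₂(s) ⇌ 3 Pb²⁺(aq) + 2 PO₄³⁻(aq)
Let s be the solubility of Pb₃(PO₄)₂ here. The common ion gives [PO₄³⁻] ≈ 9.2×10⁻³ mol L⁻¹, and [Pb²⁺] = 3s.
Ksp = [Pb²⁺]^3[PO₄³⁻]^2 = (3s)^3(9.2×10⁻³)^2
(3s)^3 = 6.8×10⁻⁴⁴ / (9.2×10⁻³)^2 = 8.0×10⁻⁴⁰
s = 3.1×10⁻¹⁴ mol L⁻¹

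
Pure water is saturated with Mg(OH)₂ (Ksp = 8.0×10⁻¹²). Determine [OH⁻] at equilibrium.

Mg(OH)₂(s) ⇌ Mg²⁺(aq) + 2 OH⁻(aq)
Let s be the molar solubility. Then [Mg²⁺] = s and [OH⁻] = 2s.
Ksp = [Mg²⁺][OH⁻]^2 = s · (2s)^2 = 4s^3 = 8.0×10⁻¹²
s = 1.3×10⁻⁴ mol L⁻¹
[OH⁻] = 2s = 2.5×10⁻⁴ mol L⁻¹

2.5×10⁻⁴ M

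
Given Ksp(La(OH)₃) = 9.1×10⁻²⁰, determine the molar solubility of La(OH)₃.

La(OH)₃(s) ⇌ La³⁺(aq) + 3 OH⁻(aq)
For each mole of La(OH)₃ that dissolves per liter, [La³⁺] = s and [OH⁻] = 3s; let s denote this solubility.
Ksp = [La³⁺][OH⁻]^3 = s · (3s)^3 = 27s^4
27s^4 = 9.1×10⁻²⁰  ⇒  s^4 = 3.4×10⁻²¹
s = (3.4×10⁻²¹)^(1/4) = 7.6×10⁻⁶ M

7.6×10⁻⁶ M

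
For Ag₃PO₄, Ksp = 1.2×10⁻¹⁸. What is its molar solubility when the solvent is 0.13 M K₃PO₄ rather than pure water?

7.0×10⁻⁷ M

Ag₃PO₄(s) ⇌ 3 Ag⁺(aq) + PO₄³⁻(aq)
PO₄³⁻ is already present at 0.13 M. If s mol/L of Ag₃PO₄ dissolves, [Ag⁺] = 3s while [PO₄³⁻] ≈ 0.13 M.
Ksp = [Ag⁺]^3[PO₄³⁻] = (3s)^3(0.13)
(3s)^3 = 1.2×10⁻¹⁸ / (0.13) = 9.2×10⁻¹⁸
s = 7.0×10⁻⁷ M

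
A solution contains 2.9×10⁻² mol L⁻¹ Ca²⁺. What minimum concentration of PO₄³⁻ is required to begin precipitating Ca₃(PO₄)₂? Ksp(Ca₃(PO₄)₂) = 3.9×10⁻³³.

1.3×10⁻¹⁴ M

Each salt precipitates once Q = Ksp for that salt.
Ca₃(PO₄)₂(s) ⇌ 3 Ca²⁺(aq) + 2 PO₄³⁻(aq)
Ksp = [Ca²⁺]^3[PO₄³⁻]^2 = [PO₄³⁻]^2(2.9×10⁻²)^3
[PO₄³⁻]^2 = 3.9×10⁻³³ / (2.9×10⁻²)^3 = 1.6×10⁻²⁸
[PO₄³⁻] = 1.3×10⁻¹⁴ mol L⁻¹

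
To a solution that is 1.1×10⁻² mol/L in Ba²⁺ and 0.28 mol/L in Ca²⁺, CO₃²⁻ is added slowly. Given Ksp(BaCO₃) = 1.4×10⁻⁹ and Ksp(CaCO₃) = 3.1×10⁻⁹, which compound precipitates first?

Each salt precipitates once Q = Ksp for that salt.
For BaCO₃: [CO₃²⁻] = (Ksp/[Ba²⁺]) = 1.3×10⁻⁷ mol/L
For CaCO₃: [CO₃²⁻] = (Ksp/[Ca²⁺]) = 1.1×10⁻⁸ mol/L
Since CaCO₃ needs less CO₃²⁻ to reach saturation, it precipitates first.

CaCO₃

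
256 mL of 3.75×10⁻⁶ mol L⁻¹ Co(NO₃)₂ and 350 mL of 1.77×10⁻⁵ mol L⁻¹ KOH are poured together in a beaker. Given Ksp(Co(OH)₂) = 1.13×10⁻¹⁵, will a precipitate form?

No

After mixing, V = 256 mL + 350 mL = 606 mL.
[Co²⁺] = (3.75×10⁻⁶)(256)/606 = 1.58×10⁻⁶ mol L⁻¹
[OH⁻] = (1.77×10⁻⁵)(350)/606 = 1.02×10⁻⁵ mol L⁻¹
Q = [Co²⁺][OH⁻]^2 = 1.66×10⁻¹⁶
Q = 1.66×10⁻¹⁶ < Ksp = 1.13×10⁻¹⁵, so the solution is unsaturated and no precipitate forms.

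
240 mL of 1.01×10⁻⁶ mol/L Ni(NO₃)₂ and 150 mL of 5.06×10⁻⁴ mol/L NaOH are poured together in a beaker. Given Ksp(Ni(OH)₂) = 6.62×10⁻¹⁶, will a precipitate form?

After mixing, V = 240 mL + 150 mL = 390 mL.
[Ni²⁺] = (1.01×10⁻⁶)(240)/390 = 6.22×10⁻⁷ mol/L
[OH⁻] = (5.06×10⁻⁴)(150)/390 = 1.95×10⁻⁴ mol/L
Q = [Ni²⁺][OH⁻]^2 = 2.35×10⁻¹⁴
Because Q > Ksp (2.35×10⁻¹⁴ vs 6.62×10⁻¹⁶), a precipitate of Ni(OH)₂ forms.

Yes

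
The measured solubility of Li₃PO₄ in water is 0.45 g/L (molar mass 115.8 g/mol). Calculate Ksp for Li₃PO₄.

Ksp = 6.2×10⁻⁹

Convert to molarity: s = 0.45 / 115.8 = 3.886×10⁻³ mol/L
Li₃PO₄(s) ⇌ 3 Li⁺(aq) + PO₄³⁻(aq)
Call the molar solubility s, so that [Li⁺] = 3s and [PO₄³⁻] = s.
Ksp = [Li⁺]^3[PO₄³⁻] = (3s)^3 · s = 27s^4
Ksp = 27 × (3.886×10⁻³)^4 = 6.2×10⁻⁹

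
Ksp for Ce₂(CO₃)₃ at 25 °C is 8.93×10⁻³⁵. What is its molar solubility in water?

6.07×10⁻⁸ M

Ce₂(CO₃)₃(s) ⇌ 2 Ce³⁺(aq) + 3 CO₃²⁻(aq)
For each mole of Ce₂(CO₃)₃ that dissolves per liter, [Ce³⁺] = 2s and [CO₃²⁻] = 3s; let s denote this solubility.
Ksp = [Ce³⁺]^2[CO₃²⁻]^3 = (2s)^2 · (3s)^3 = 108s^5
108s^5 = 8.93×10⁻³⁵  ⇒  s^5 = 8.27×10⁻³⁷
s = 6.07×10⁻⁸ mol/L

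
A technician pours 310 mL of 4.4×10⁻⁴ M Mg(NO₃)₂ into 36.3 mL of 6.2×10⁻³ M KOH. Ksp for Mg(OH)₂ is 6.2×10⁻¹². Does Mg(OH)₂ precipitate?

Yes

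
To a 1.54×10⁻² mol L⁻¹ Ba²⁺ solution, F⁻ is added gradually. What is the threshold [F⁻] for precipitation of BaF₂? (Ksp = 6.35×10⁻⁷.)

The threshold for precipitation is Q = Ksp.
BaF₂(s) ⇌ Ba²⁺(aq) + 2 F⁻(aq)
Ksp = [Ba²⁺][F⁻]^2 = [F⁻]^2(1.54×10⁻²)
[F⁻]^2 = 6.35×10⁻⁷ / (1.54×10⁻²) = 4.12×10⁻⁵
[F⁻] = 6.42×10⁻³ mol L⁻¹

6.42×10⁻³ M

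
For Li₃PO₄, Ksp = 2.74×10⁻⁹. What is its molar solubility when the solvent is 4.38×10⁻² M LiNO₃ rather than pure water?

3.26×10⁻⁵ M

Li₃PO₄(s) ⇌ 3 Li⁺(aq) + PO₄³⁻(aq)
Let s be the solubility of Li₃PO₄ here. The common ion gives [Li⁺] ≈ 4.38×10⁻² M, and [PO₄³⁻] = s.
Ksp = [Li⁺]^3[PO₄³⁻] = (4.38×10⁻²)^3s
s = 2.74×10⁻⁹ / (4.38×10⁻²)^3 = 3.26×10⁻⁵
s = 3.26×10⁻⁵ M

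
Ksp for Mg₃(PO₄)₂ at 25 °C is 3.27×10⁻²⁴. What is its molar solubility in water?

Mg₃(PO₄)₂(s) ⇌ 3 Mg²⁺(aq) + 2 PO₄³⁻(aq)
If s mol/L of Mg₃(PO₄)₂ dissolves, [Mg²⁺] = 3s and [PO₄³⁻] = 2s.
Ksp = [Mg²⁺]^3[PO₄³⁻]^2 = (3s)^3 · (2s)^2 = 108s^5
108s^5 = 3.27×10⁻²⁴  ⇒  s^5 = 3.03×10⁻²⁶
s = (3.03×10⁻²⁶)^(1/5) = 7.87×10⁻⁶ mol/L

7.87×10⁻⁶ M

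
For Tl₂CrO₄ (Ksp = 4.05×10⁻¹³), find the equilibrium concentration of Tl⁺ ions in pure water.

Tl₂CrO₄(s) ⇌ 2 Tl⁺(aq) + CrO₄²⁻(aq)
For each mole of Tl₂CrO₄ that dissolves per liter, [Tl⁺] = 2s and [CrO₄²⁻] = s; let s denote this solubility.
Ksp = [Tl⁺]^2[CrO₄²⁻] = (2s)^2 · s = 4s^3 = 4.05×10⁻¹³
s = 4.66×10⁻⁵ M
[Tl⁺] = 2s = 9.32×10⁻⁵ M

9.32×10⁻⁵ M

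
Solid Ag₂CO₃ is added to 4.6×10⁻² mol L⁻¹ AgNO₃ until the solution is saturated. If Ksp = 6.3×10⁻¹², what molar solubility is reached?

3.0×10⁻⁹ M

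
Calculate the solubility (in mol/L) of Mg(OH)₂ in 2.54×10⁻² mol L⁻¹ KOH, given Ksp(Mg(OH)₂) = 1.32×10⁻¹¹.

Mg(OH)₂(s) ⇌ Mg²⁺(aq) + 2 OH⁻(aq)
Let s be the solubility of Mg(OH)₂ here. The common ion gives [OH⁻] ≈ 2.54×10⁻² mol L⁻¹, and [Mg²⁺] = s.
Ksp = [Mg²⁺][OH⁻]^2 = s(2.54×10⁻²)^2
s = 1.32×10⁻¹¹ / (2.54×10⁻²)^2 = 2.05×10⁻⁸
s = 2.05×10⁻⁸ mol L⁻¹

2.05×10⁻⁸ M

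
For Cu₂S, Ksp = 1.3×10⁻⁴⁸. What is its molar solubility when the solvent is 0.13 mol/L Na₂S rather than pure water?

Cu₂S(s) ⇌ 2 Cu⁺(aq) + S²⁻(aq)
Let s be the solubility of Cu₂S here. The common ion gives [S²⁻] ≈ 0.13 mol/L, and [Cu⁺] = 2s.
Ksp = [Cu⁺]^2[S²⁻] = (2s)^2(0.13)
(2s)^2 = 1.3×10⁻⁴⁸ / (0.13) = 1.0×10⁻⁴⁷
s = 1.6×10⁻²⁴ mol/L

1.6×10⁻²⁴ M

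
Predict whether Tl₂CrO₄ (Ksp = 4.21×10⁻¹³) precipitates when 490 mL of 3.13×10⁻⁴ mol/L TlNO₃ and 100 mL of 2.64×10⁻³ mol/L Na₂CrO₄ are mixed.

Yes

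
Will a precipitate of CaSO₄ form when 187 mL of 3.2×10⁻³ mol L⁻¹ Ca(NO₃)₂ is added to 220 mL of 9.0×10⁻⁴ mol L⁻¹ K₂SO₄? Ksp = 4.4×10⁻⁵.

No

Total volume after mixing = 187 + 220 = 407 mL.
[Ca²⁺] = (3.2×10⁻³)(187)/407 = 1.5×10⁻³ mol L⁻¹
[SO₄²⁻] = (9.0×10⁻⁴)(220)/407 = 4.9×10⁻⁴ mol L⁻¹
Q = [Ca²⁺][SO₄²⁻] = 7.2×10⁻⁷
Q = 7.2×10⁻⁷ < Ksp = 4.4×10⁻⁵, so the solution is unsaturated and no precipitate forms.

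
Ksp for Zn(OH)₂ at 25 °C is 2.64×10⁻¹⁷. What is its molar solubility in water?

1.88×10⁻⁶ M

Zn(OH)₂(s) ⇌ Zn²⁺(aq) + 2 OH⁻(aq)
Call the molar solubility s, so that [Zn²⁺] = s and [OH⁻] = 2s.
Ksp = [Zn²⁺][OH⁻]^2 = s · (2s)^2 = 4s^3
4s^3 = 2.64×10⁻¹⁷  ⇒  s^3 = 6.60×10⁻¹⁸
s = (6.60×10⁻¹⁸)^(1/3) = 1.88×10⁻⁶ M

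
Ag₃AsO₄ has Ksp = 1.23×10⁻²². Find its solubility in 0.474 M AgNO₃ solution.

Ag₃AsO₄(s) ⇌ 3 Ag⁺(aq) + AsO₄³⁻(aq)
With Ag⁺ already at 0.474 M and s small, take [Ag⁺] ≈ 0.474 M and [AsO₄³⁻] = s.
Ksp = [Ag⁺]^3[AsO₄³⁻] = (0.474)^3s
s = 1.23×10⁻²² / (0.474)^3 = 1.15×10⁻²¹
s = 1.15×10⁻²¹ M

1.15×10⁻²¹ M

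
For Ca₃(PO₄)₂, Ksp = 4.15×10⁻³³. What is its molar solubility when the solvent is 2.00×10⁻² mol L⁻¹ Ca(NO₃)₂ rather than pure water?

1.14×10⁻¹⁴ M

Ca₃(PO₄)₂(s) ⇌ 3 Ca²⁺(aq) + 2 PO₄³⁻(aq)
Let s be the solubility of Ca₃(PO₄)₂ here. The common ion gives [Ca²⁺] ≈ 2.00×10⁻² mol L⁻¹, and [PO₄³⁻] = 2s.
Ksp = [Ca²⁺]^3[PO₄³⁻]^2 = (2.00×10⁻²)^3(2s)^2
(2s)^2 = 4.15×10⁻³³ / (2.00×10⁻²)^3 = 5.19×10⁻²⁸
s = 1.14×10⁻¹⁴ mol L⁻¹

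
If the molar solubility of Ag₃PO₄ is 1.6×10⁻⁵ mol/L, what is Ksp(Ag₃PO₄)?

Ksp = 1.8×10⁻¹⁸

Ag₃PO₄(s) ⇌ 3 Ag⁺(aq) + PO₄³⁻(aq)
Call the molar solubility s, so that [Ag⁺] = 3s and [PO₄³⁻] = s.
Ksp = [Ag⁺]^3[PO₄³⁻] = (3s)^3 · s = 27s^4
Ksp = 27 × (1.6×10⁻⁵)^4 = 1.8×10⁻¹⁸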